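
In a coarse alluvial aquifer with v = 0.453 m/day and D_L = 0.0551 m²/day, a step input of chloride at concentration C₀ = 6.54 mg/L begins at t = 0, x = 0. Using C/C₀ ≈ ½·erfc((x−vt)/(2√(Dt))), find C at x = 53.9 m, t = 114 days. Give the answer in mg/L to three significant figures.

For a continuous step input, C/C₀ ≈ ½·erfc((x−vt)/(2√(Dt))).
vt = 0.453 × 114 = 51.642 m and 2√(Dt) = 2√(0.0551 × 114) = 5.013 m.
Argument (x−vt)/(2√(Dt)) = (53.9 − 51.642)/5.013 = 0.4504; ½·erfc(0.4504) = 0.2621.
C = 6.54 × 0.2621 = 1.71 mg/L.

1.71 mg/L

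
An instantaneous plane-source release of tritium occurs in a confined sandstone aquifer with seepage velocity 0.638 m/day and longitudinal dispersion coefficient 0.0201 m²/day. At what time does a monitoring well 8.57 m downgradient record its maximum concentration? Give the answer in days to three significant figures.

13.4 days

For the 1D instantaneous-source solution, setting ∂C/∂t = 0 at fixed x gives v²t² + 2Dt − x² = 0, so t = (√(D² + v²x²) − D)/v².
√(D² + v²x²) = √(0.0201² + 0.638² × 8.57²) = 5.468; v² = 0.407044.
t = (5.468 − 0.0201)/0.407044 = 13.4 days (vs. the pure-advection estimate x/v = 13.4 d).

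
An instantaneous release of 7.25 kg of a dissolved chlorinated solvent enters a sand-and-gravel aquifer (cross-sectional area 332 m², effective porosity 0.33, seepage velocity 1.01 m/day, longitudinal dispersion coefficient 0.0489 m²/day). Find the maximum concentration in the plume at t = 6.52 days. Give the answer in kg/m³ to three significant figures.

The peak of an instantaneous 1D plume sits at x = vt; there the Gaussian factor is 1 and C_max = M/(n_e·A·√(4πDt)), where n_e·A is the pore area the mass is dissolved in.
√(4πDt) = √(4π × 0.0489 × 6.52) = 2.002 m, so C_max = 7.25/(0.33 × 332 × 2.002) = 0.0331 kg/m³.

0.0331 kg/m³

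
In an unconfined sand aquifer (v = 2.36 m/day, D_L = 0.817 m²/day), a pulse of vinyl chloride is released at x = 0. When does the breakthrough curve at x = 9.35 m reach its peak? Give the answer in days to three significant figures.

For the 1D instantaneous-source solution, setting ∂C/∂t = 0 at fixed x gives v²t² + 2Dt − x² = 0, so t = (√(D² + v²x²) − D)/v².
√(D² + v²x²) = √(0.817² + 2.36² × 9.35²) = 22.08; v² = 5.5696.
t = (22.08 − 0.817)/5.5696 = 3.82 days (vs. the pure-advection estimate x/v = 3.96 d).

3.82 days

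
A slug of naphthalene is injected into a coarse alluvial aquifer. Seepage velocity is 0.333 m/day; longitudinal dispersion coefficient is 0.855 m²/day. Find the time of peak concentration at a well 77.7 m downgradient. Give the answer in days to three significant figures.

226 days

For the 1D instantaneous-source solution, setting ∂C/∂t = 0 at fixed x gives v²t² + 2Dt − x² = 0, so t = (√(D² + v²x²) − D)/v².
√(D² + v²x²) = √(0.855² + 0.333² × 77.7²) = 25.89; v² = 0.110889.
t = (25.89 − 0.855)/0.110889 = 226 days (vs. the pure-advection estimate x/v = 233 d).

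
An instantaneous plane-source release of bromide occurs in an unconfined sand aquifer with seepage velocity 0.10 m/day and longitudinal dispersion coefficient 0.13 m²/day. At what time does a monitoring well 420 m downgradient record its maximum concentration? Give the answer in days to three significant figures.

For the 1D instantaneous-source solution, setting ∂C/∂t = 0 at fixed x gives v²t² + 2Dt − x² = 0, so t = (√(D² + v²x²) − D)/v².
√(D² + v²x²) = √(0.13² + 0.10² × 420²) = 42.00; v² = 0.01.
t = (42.00 − 0.13)/0.01 = 4190 days (vs. the pure-advection estimate x/v = 4200 d).

4190 days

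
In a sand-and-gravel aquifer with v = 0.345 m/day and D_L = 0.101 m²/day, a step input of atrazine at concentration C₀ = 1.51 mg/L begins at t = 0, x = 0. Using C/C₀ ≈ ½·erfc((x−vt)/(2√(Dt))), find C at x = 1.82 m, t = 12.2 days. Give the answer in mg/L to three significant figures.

1.41 mg/L

For a continuous step input, C/C₀ ≈ ½·erfc((x−vt)/(2√(Dt))).
vt = 0.345 × 12.2 = 4.209 m and 2√(Dt) = 2√(0.101 × 12.2) = 2.220 m.
Argument (x−vt)/(2√(Dt)) = (1.82 − 4.209)/2.220 = -1.076; ½·erfc(-1.076) = 0.9360.
C = 1.51 × 0.9360 = 1.41 mg/L.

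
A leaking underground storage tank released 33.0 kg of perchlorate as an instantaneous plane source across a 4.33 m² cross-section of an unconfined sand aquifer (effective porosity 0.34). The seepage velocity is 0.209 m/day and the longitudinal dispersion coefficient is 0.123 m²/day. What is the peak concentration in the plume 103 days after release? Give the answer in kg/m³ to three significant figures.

1.78 kg/m³

The peak of an instantaneous 1D plume sits at x = vt; there the Gaussian factor is 1 and C_max = M/(n_e·A·√(4πDt)), where n_e·A is the pore area the mass is dissolved in.
√(4πDt) = √(4π × 0.123 × 103) = 12.62 m, so C_max = 33.0/(0.34 × 4.33 × 12.62) = 1.78 kg/m³.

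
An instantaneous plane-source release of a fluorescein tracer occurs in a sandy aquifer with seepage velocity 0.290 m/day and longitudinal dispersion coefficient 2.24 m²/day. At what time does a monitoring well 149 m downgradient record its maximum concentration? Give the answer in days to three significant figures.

488 days

For the 1D instantaneous-source solution, setting ∂C/∂t = 0 at fixed x gives v²t² + 2Dt − x² = 0, so t = (√(D² + v²x²) − D)/v².
√(D² + v²x²) = √(2.24² + 0.290² × 149²) = 43.27; v² = 0.0841.
t = (43.27 − 2.24)/0.0841 = 488 days (vs. the pure-advection estimate x/v = 514 d).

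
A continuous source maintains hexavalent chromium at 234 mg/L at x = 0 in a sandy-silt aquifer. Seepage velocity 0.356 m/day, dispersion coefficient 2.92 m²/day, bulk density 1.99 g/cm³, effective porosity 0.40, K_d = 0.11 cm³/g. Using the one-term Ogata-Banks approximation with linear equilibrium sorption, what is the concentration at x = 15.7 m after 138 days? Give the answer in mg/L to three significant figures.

178 mg/L

Retardation factor R = 1 + ρ_b·K_d/n = 1 + 1.99 × 0.11/0.40 = 1.547.
Sorption retards both mechanisms: v_R = v/R = 0.2301 m/day, D_R = D/R = 1.888 m²/day.
v_R·t = 0.2301 × 138 = 31.7538 m; 2√(D_R t) = 32.28 m; argument = (15.7 − 31.7538)/32.28 = -0.4973.
C = C₀ × ½·erfc(-0.4973) = 234 × 0.7591 = 178 mg/L.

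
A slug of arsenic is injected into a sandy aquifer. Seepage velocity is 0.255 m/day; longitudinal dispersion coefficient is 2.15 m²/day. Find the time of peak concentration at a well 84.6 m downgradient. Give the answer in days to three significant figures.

300 days

For the 1D instantaneous-source solution, setting ∂C/∂t = 0 at fixed x gives v²t² + 2Dt − x² = 0, so t = (√(D² + v²x²) − D)/v².
√(D² + v²x²) = √(2.15² + 0.255² × 84.6²) = 21.68; v² = 0.065025.
t = (21.68 − 2.15)/0.065025 = 300 days (vs. the pure-advection estimate x/v = 332 d).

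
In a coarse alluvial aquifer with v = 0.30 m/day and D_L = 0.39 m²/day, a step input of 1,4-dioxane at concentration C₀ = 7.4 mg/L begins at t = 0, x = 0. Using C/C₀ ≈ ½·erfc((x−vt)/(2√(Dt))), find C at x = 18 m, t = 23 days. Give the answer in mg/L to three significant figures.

0.0325 mg/L

For a continuous step input, C/C₀ ≈ ½·erfc((x−vt)/(2√(Dt))).
vt = 0.30 × 23 = 6.9 m and 2√(Dt) = 2√(0.39 × 23) = 5.990 m.
Argument (x−vt)/(2√(Dt)) = (18 − 6.9)/5.990 = 1.853; ½·erfc(1.853) = 0.004390.
C = 7.4 × 0.004390 = 0.0325 mg/L.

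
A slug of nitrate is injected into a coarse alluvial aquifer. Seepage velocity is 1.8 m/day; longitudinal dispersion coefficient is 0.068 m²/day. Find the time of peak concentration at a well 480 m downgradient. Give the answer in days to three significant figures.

For the 1D instantaneous-source solution, setting ∂C/∂t = 0 at fixed x gives v²t² + 2Dt − x² = 0, so t = (√(D² + v²x²) − D)/v².
√(D² + v²x²) = √(0.068² + 1.8² × 480²) = 864.0; v² = 3.24.
t = (864.0 − 0.068)/3.24 = 267 days (vs. the pure-advection estimate x/v = 267 d).

267 days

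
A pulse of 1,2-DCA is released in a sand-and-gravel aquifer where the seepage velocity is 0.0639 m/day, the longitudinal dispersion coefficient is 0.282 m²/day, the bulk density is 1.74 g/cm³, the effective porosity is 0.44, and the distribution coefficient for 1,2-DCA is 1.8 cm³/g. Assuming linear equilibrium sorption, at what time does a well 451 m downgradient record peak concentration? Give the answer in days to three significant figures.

56700 days

Retardation factor R = 1 + ρ_b·K_d/n = 1 + 1.74 × 1.8/0.44 = 8.118.
Sorption retards both mechanisms: v_R = v/R = 0.007871 m/day, D_R = D/R = 0.03474 m²/day.
Peak time from v_R²t² + 2D_R t − x² = 0: t = (√(D_R² + v_R²x²) − D_R)/v_R².
√(D_R² + v_R²x²) = √(0.03474² + 0.007871² × 451²) = 3.550; v_R² = 6.195e-05.
t = (3.550 − 0.03474)/6.195e-05 = 56700 days.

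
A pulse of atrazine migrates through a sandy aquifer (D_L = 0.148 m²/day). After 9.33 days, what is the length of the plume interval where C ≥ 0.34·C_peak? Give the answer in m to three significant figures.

The plume is Gaussian with σ = √(2Dt) = √(2 × 0.148 × 9.33) = 1.662 m.
C/C_peak = exp(−Δx²/(2σ²)) = 0.34 ⇒ Δx = σ·√(−2 ln 0.34) = 1.662 × 1.469 = 2.441 m.
Width = 2Δx = 4.88 m.

4.88 m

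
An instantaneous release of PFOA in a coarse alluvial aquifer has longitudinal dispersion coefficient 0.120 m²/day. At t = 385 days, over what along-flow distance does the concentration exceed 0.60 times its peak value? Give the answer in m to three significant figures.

19.4 m

The plume is Gaussian with σ = √(2Dt) = √(2 × 0.120 × 385) = 9.612 m.
C/C_peak = exp(−Δx²/(2σ²)) = 0.60 ⇒ Δx = σ·√(−2 ln 0.60) = 9.612 × 1.011 = 9.718 m.
Width = 2Δx = 19.4 m.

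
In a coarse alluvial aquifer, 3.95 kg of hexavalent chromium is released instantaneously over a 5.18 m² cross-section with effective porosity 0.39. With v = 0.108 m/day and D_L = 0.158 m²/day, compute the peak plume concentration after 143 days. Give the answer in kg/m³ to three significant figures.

The peak of an instantaneous 1D plume sits at x = vt; there the Gaussian factor is 1 and C_max = M/(n_e·A·√(4πDt)), where n_e·A is the pore area the mass is dissolved in.
√(4πDt) = √(4π × 0.158 × 143) = 16.85 m, so C_max = 3.95/(0.39 × 5.18 × 16.85) = 0.116 kg/m³.

0.116 kg/m³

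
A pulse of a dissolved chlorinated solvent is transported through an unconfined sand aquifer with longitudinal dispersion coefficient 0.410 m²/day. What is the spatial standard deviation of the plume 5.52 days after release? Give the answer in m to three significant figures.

Dispersive spreading gives a Gaussian with σ² = 2Dt; advection only shifts the center.
σ = √(2 × 0.410 × 5.52) = 2.13 m.

2.13 m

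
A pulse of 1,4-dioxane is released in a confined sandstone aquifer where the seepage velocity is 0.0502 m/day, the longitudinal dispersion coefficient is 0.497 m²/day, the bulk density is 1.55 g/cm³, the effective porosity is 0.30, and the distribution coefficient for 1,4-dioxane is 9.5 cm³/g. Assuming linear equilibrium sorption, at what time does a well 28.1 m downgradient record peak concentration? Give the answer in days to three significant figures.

19800 days

Retardation factor R = 1 + ρ_b·K_d/n = 1 + 1.55 × 9.5/0.30 = 50.08.
Sorption retards both mechanisms: v_R = v/R = 0.001002 m/day, D_R = D/R = 0.009924 m²/day.
Peak time from v_R²t² + 2D_R t − x² = 0: t = (√(D_R² + v_R²x²) − D_R)/v_R².
√(D_R² + v_R²x²) = √(0.009924² + 0.001002² × 28.1²) = 0.02985; v_R² = 1.004e-06.
t = (0.02985 − 0.009924)/1.004e-06 = 19800 days.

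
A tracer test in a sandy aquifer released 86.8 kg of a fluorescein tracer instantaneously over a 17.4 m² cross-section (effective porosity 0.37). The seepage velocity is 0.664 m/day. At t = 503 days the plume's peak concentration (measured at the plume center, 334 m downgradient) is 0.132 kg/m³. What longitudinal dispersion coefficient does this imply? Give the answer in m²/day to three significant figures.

1.65 m²/day

At the plume center C_max = M/(n_e·A·√(4πDt)), so D = M²/(4πt·(n_e·A·C_max)²).
n_e·A·C_max = 0.37 × 17.4 × 0.132 = 0.8498 kg/m.
D = 86.8²/(4π × 503 × 0.8498²) = 1.65 m²/day.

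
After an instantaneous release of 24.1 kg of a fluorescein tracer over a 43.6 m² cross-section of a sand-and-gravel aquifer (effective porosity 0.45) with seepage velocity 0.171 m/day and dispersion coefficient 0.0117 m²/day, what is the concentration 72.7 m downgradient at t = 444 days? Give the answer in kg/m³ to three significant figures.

For an instantaneous plane source, C(x,t) = M/(n_e·A·√(4πDt)) · exp(−(x−vt)²/(4Dt)), with n_e·A the pore (flow) area.
Plume center vt = 0.171 × 444 = 75.924 m, so the well at 72.7 m is 3.224 m upgradient of the peak.
√(4πDt) = 8.080 m, giving peak height M/(n_e·A·√(4πDt)) = 24.1/(0.45 × 43.6 × 8.080) = 0.1520 kg/m³.
(x−vt)²/(4Dt) = (-3.224)²/(4 × 0.0117 × 444) = 0.5002; exp(−0.5002) = 0.6064.
C = 0.1520 × 0.6064 = 0.0922 kg/m³.

0.0922 kg/m³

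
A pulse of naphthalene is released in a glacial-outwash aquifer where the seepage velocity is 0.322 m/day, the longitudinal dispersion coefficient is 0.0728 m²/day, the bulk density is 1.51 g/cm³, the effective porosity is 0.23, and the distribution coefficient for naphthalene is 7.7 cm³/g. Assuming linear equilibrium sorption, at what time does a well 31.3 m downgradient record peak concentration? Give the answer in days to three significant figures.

4980 days

Retardation factor R = 1 + ρ_b·K_d/n = 1 + 1.51 × 7.7/0.23 = 51.55.
Sorption retards both mechanisms: v_R = v/R = 0.006246 m/day, D_R = D/R = 0.001412 m²/day.
Peak time from v_R²t² + 2D_R t − x² = 0: t = (√(D_R² + v_R²x²) − D_R)/v_R².
√(D_R² + v_R²x²) = √(0.001412² + 0.006246² × 31.3²) = 0.1955; v_R² = 3.901e-05.
t = (0.1955 − 0.001412)/3.901e-05 = 4980 days.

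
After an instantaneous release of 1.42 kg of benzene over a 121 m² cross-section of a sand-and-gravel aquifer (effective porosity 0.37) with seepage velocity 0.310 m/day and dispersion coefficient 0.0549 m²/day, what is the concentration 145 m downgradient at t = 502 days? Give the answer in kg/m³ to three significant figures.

For an instantaneous plane source, C(x,t) = M/(n_e·A·√(4πDt)) · exp(−(x−vt)²/(4Dt)), with n_e·A the pore (flow) area.
Plume center vt = 0.310 × 502 = 155.62 m, so the well at 145 m is 10.62 m upgradient of the peak.
√(4πDt) = 18.61 m, giving peak height M/(n_e·A·√(4πDt)) = 1.42/(0.37 × 121 × 18.61) = 0.001704 kg/m³.
(x−vt)²/(4Dt) = (-10.62)²/(4 × 0.0549 × 502) = 1.023; exp(−1.023) = 0.3595.
C = 0.001704 × 0.3595 = 0.000613 kg/m³.

0.000613 kg/m³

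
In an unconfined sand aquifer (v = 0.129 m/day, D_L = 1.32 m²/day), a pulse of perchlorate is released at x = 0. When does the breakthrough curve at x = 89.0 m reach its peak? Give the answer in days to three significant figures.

615 days

For the 1D instantaneous-source solution, setting ∂C/∂t = 0 at fixed x gives v²t² + 2Dt − x² = 0, so t = (√(D² + v²x²) − D)/v².
√(D² + v²x²) = √(1.32² + 0.129² × 89.0²) = 11.56; v² = 0.016641.
t = (11.56 − 1.32)/0.016641 = 615 days (vs. the pure-advection estimate x/v = 690 d).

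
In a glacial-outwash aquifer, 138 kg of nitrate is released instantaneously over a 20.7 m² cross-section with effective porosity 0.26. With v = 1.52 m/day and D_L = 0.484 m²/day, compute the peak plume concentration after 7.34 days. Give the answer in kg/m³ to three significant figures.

The peak of an instantaneous 1D plume sits at x = vt; there the Gaussian factor is 1 and C_max = M/(n_e·A·√(4πDt)), where n_e·A is the pore area the mass is dissolved in.
√(4πDt) = √(4π × 0.484 × 7.34) = 6.682 m, so C_max = 138/(0.26 × 20.7 × 6.682) = 3.84 kg/m³.

3.84 kg/m³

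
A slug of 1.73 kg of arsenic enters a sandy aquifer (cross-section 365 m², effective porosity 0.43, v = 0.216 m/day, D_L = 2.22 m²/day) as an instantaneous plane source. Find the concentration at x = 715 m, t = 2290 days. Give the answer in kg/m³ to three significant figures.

4.00e-06 kg/m³

For an instantaneous plane source, C(x,t) = M/(n_e·A·√(4πDt)) · exp(−(x−vt)²/(4Dt)), with n_e·A the pore (flow) area.
Plume center vt = 0.216 × 2290 = 494.64 m, so the well at 715 m is 220.36 m downgradient of the peak.
√(4πDt) = 252.8 m, giving peak height M/(n_e·A·√(4πDt)) = 1.73/(0.43 × 365 × 252.8) = 4.360e-05 kg/m³.
(x−vt)²/(4Dt) = (220.36)²/(4 × 2.22 × 2290) = 2.388; exp(−2.388) = 0.09181.
C = 4.360e-05 × 0.09181 = 4.00e-06 kg/m³.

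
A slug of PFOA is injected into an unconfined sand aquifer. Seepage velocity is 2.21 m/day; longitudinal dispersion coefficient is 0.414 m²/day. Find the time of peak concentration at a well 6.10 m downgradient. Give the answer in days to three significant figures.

For the 1D instantaneous-source solution, setting ∂C/∂t = 0 at fixed x gives v²t² + 2Dt − x² = 0, so t = (√(D² + v²x²) − D)/v².
√(D² + v²x²) = √(0.414² + 2.21² × 6.10²) = 13.49; v² = 4.8841.
t = (13.49 − 0.414)/4.8841 = 2.68 days (vs. the pure-advection estimate x/v = 2.76 d).

2.68 days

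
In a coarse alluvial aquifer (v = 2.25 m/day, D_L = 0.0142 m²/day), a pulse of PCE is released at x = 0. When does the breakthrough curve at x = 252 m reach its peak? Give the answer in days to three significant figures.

For the 1D instantaneous-source solution, setting ∂C/∂t = 0 at fixed x gives v²t² + 2Dt − x² = 0, so t = (√(D² + v²x²) − D)/v².
√(D² + v²x²) = √(0.0142² + 2.25² × 252²) = 567.0; v² = 5.0625.
t = (567.0 − 0.0142)/5.0625 = 112 days (vs. the pure-advection estimate x/v = 112 d).

112 days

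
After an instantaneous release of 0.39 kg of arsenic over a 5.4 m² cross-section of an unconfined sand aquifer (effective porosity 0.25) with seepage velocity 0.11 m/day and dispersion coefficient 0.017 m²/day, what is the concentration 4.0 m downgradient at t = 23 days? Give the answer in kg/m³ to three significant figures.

For an instantaneous plane source, C(x,t) = M/(n_e·A·√(4πDt)) · exp(−(x−vt)²/(4Dt)), with n_e·A the pore (flow) area.
Plume center vt = 0.11 × 23 = 2.53 m, so the well at 4.0 m is 1.47 m downgradient of the peak.
√(4πDt) = 2.217 m, giving peak height M/(n_e·A·√(4πDt)) = 0.39/(0.25 × 5.4 × 2.217) = 0.1303 kg/m³.
(x−vt)²/(4Dt) = (1.47)²/(4 × 0.017 × 23) = 1.382; exp(−1.382) = 0.2511.
C = 0.1303 × 0.2511 = 0.0327 kg/m³.

0.0327 kg/m³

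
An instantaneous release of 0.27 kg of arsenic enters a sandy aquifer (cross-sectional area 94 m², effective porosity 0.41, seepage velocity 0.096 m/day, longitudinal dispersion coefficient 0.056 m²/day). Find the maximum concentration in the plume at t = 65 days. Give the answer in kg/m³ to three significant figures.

The peak of an instantaneous 1D plume sits at x = vt; there the Gaussian factor is 1 and C_max = M/(n_e·A·√(4πDt)), where n_e·A is the pore area the mass is dissolved in.
√(4πDt) = √(4π × 0.056 × 65) = 6.763 m, so C_max = 0.27/(0.41 × 94 × 6.763) = 0.00104 kg/m³.

0.00104 kg/m³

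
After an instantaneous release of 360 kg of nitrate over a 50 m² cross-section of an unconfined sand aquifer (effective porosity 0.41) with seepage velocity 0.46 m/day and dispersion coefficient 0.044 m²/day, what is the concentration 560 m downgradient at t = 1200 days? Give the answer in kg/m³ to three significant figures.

For an instantaneous plane source, C(x,t) = M/(n_e·A·√(4πDt)) · exp(−(x−vt)²/(4Dt)), with n_e·A the pore (flow) area.
Plume center vt = 0.46 × 1200 = 552 m, so the well at 560 m is 8 m downgradient of the peak.
√(4πDt) = 25.76 m, giving peak height M/(n_e·A·√(4πDt)) = 360/(0.41 × 50 × 25.76) = 0.6817 kg/m³.
(x−vt)²/(4Dt) = (8)²/(4 × 0.044 × 1200) = 0.3030; exp(−0.3030) = 0.7386.
C = 0.6817 × 0.7386 = 0.504 kg/m³.

0.504 kg/m³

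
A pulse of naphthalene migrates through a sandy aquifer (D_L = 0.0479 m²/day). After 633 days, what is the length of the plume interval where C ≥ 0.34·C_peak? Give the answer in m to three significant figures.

The plume is Gaussian with σ = √(2Dt) = √(2 × 0.0479 × 633) = 7.787 m.
C/C_peak = exp(−Δx²/(2σ²)) = 0.34 ⇒ Δx = σ·√(−2 ln 0.34) = 7.787 × 1.469 = 11.44 m.
Width = 2Δx = 22.9 m.

22.9 m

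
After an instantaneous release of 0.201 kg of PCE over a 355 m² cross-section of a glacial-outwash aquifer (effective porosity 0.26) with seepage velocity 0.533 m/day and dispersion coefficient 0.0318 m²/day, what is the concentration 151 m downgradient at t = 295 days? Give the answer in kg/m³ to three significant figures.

For an instantaneous plane source, C(x,t) = M/(n_e·A·√(4πDt)) · exp(−(x−vt)²/(4Dt)), with n_e·A the pore (flow) area.
Plume center vt = 0.533 × 295 = 157.235 m, so the well at 151 m is 6.235 m upgradient of the peak.
√(4πDt) = 10.86 m, giving peak height M/(n_e·A·√(4πDt)) = 0.201/(0.26 × 355 × 10.86) = 0.0002005 kg/m³.
(x−vt)²/(4Dt) = (-6.235)²/(4 × 0.0318 × 295) = 1.036; exp(−1.036) = 0.3549.
C = 0.0002005 × 0.3549 = 7.12e-05 kg/m³.

7.12e-05 kg/m³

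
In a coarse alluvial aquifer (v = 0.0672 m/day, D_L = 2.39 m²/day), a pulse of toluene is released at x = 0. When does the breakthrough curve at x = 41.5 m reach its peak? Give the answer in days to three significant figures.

284 days

For the 1D instantaneous-source solution, setting ∂C/∂t = 0 at fixed x gives v²t² + 2Dt − x² = 0, so t = (√(D² + v²x²) − D)/v².
√(D² + v²x²) = √(2.39² + 0.0672² × 41.5²) = 3.673; v² = 0.00451584.
t = (3.673 − 2.39)/0.00451584 = 284 days (vs. the pure-advection estimate x/v = 618 d).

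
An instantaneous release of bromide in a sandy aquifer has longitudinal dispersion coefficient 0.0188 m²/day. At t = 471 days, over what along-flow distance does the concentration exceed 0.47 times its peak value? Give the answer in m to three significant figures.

10.3 m

The plume is Gaussian with σ = √(2Dt) = √(2 × 0.0188 × 471) = 4.208 m.
C/C_peak = exp(−Δx²/(2σ²)) = 0.47 ⇒ Δx = σ·√(−2 ln 0.47) = 4.208 × 1.229 = 5.172 m.
Width = 2Δx = 10.3 m.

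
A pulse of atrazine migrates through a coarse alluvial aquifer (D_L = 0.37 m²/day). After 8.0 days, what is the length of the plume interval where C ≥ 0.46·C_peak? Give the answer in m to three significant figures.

6.06 m

The plume is Gaussian with σ = √(2Dt) = √(2 × 0.37 × 8.0) = 2.433 m.
C/C_peak = exp(−Δx²/(2σ²)) = 0.46 ⇒ Δx = σ·√(−2 ln 0.46) = 2.433 × 1.246 = 3.032 m.
Width = 2Δx = 6.06 m.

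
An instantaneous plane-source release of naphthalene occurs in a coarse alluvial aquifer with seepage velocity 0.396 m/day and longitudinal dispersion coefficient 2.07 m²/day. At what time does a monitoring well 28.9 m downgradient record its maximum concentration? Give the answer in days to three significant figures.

61.0 days

For the 1D instantaneous-source solution, setting ∂C/∂t = 0 at fixed x gives v²t² + 2Dt − x² = 0, so t = (√(D² + v²x²) − D)/v².
√(D² + v²x²) = √(2.07² + 0.396² × 28.9²) = 11.63; v² = 0.156816.
t = (11.63 − 2.07)/0.156816 = 61.0 days (vs. the pure-advection estimate x/v = 73.0 d).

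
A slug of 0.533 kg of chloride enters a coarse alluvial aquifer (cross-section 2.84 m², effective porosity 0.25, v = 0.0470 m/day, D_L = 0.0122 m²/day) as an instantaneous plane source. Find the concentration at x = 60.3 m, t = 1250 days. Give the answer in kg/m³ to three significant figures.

For an instantaneous plane source, C(x,t) = M/(n_e·A·√(4πDt)) · exp(−(x−vt)²/(4Dt)), with n_e·A the pore (flow) area.
Plume center vt = 0.0470 × 1250 = 58.75 m, so the well at 60.3 m is 1.55 m downgradient of the peak.
√(4πDt) = 13.84 m, giving peak height M/(n_e·A·√(4πDt)) = 0.533/(0.25 × 2.84 × 13.84) = 0.05424 kg/m³.
(x−vt)²/(4Dt) = (1.55)²/(4 × 0.0122 × 1250) = 0.03939; exp(−0.03939) = 0.9614.
C = 0.05424 × 0.9614 = 0.0521 kg/m³.

0.0521 kg/m³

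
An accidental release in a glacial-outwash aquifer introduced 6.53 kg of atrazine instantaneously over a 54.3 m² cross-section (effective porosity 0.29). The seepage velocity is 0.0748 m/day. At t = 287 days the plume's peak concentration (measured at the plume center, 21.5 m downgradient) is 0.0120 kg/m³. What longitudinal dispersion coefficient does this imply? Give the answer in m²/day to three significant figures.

At the plume center C_max = M/(n_e·A·√(4πDt)), so D = M²/(4πt·(n_e·A·C_max)²).
n_e·A·C_max = 0.29 × 54.3 × 0.0120 = 0.1890 kg/m.
D = 6.53²/(4π × 287 × 0.1890²) = 0.331 m²/day.

0.331 m²/day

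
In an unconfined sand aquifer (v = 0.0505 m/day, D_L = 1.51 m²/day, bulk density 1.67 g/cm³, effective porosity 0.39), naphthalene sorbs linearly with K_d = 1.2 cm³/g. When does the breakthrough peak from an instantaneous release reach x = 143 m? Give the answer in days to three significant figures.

Retardation factor R = 1 + ρ_b·K_d/n = 1 + 1.67 × 1.2/0.39 = 6.138.
Sorption retards both mechanisms: v_R = v/R = 0.008227 m/day, D_R = D/R = 0.2460 m²/day.
Peak time from v_R²t² + 2D_R t − x² = 0: t = (√(D_R² + v_R²x²) − D_R)/v_R².
√(D_R² + v_R²x²) = √(0.2460² + 0.008227² × 143²) = 1.202; v_R² = 6.768e-05.
t = (1.202 − 0.2460)/6.768e-05 = 14100 days.

14100 days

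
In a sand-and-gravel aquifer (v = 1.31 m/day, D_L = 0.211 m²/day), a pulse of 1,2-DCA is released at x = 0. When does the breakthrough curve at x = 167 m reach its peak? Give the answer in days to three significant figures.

For the 1D instantaneous-source solution, setting ∂C/∂t = 0 at fixed x gives v²t² + 2Dt − x² = 0, so t = (√(D² + v²x²) − D)/v².
√(D² + v²x²) = √(0.211² + 1.31² × 167²) = 218.8; v² = 1.7161.
t = (218.8 − 0.211)/1.7161 = 127 days (vs. the pure-advection estimate x/v = 127 d).

127 days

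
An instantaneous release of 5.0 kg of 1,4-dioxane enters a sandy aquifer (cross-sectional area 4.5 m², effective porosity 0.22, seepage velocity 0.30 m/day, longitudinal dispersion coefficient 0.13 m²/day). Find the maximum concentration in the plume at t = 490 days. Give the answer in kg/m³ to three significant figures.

0.179 kg/m³

The peak of an instantaneous 1D plume sits at x = vt; there the Gaussian factor is 1 and C_max = M/(n_e·A·√(4πDt)), where n_e·A is the pore area the mass is dissolved in.
√(4πDt) = √(4π × 0.13 × 490) = 28.29 m, so C_max = 5.0/(0.22 × 4.5 × 28.29) = 0.179 kg/m³.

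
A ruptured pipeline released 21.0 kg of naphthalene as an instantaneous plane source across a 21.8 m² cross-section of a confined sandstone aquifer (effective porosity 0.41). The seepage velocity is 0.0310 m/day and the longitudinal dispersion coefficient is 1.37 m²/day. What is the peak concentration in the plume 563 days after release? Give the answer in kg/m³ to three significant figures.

The peak of an instantaneous 1D plume sits at x = vt; there the Gaussian factor is 1 and C_max = M/(n_e·A·√(4πDt)), where n_e·A is the pore area the mass is dissolved in.
√(4πDt) = √(4π × 1.37 × 563) = 98.45 m, so C_max = 21.0/(0.41 × 21.8 × 98.45) = 0.0239 kg/m³.

0.0239 kg/m³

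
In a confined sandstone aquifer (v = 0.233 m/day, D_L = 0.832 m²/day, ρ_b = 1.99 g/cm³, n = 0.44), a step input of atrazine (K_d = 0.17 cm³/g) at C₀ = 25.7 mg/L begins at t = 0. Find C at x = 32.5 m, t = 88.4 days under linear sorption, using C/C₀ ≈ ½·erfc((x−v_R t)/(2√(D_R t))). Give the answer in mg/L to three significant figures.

Retardation factor R = 1 + ρ_b·K_d/n = 1 + 1.99 × 0.17/0.44 = 1.769.
Sorption retards both mechanisms: v_R = v/R = 0.1317 m/day, D_R = D/R = 0.4703 m²/day.
v_R·t = 0.1317 × 88.4 = 11.64228 m; 2√(D_R t) = 12.90 m; argument = (32.5 − 11.64228)/12.90 = 1.617.
C = C₀ × ½·erfc(1.617) = 25.7 × 0.01110 = 0.285 mg/L.

0.285 mg/L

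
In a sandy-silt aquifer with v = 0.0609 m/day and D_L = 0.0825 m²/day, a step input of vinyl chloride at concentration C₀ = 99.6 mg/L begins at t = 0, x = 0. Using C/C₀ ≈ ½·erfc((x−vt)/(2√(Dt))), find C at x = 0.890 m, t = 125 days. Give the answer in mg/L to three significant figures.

For a continuous step input, C/C₀ ≈ ½·erfc((x−vt)/(2√(Dt))).
vt = 0.0609 × 125 = 7.6125 m and 2√(Dt) = 2√(0.0825 × 125) = 6.423 m.
Argument (x−vt)/(2√(Dt)) = (0.890 − 7.6125)/6.423 = -1.047; ½·erfc(-1.047) = 0.9307.
C = 99.6 × 0.9307 = 92.7 mg/L.

92.7 mg/L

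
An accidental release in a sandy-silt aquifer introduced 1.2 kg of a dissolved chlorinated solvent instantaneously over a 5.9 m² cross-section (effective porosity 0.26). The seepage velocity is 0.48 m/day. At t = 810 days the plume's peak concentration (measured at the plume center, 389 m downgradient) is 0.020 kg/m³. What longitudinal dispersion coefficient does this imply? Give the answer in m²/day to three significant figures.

At the plume center C_max = M/(n_e·A·√(4πDt)), so D = M²/(4πt·(n_e·A·C_max)²).
n_e·A·C_max = 0.26 × 5.9 × 0.020 = 0.03068 kg/m.
D = 1.2²/(4π × 810 × 0.03068²) = 0.150 m²/day.

0.150 m²/day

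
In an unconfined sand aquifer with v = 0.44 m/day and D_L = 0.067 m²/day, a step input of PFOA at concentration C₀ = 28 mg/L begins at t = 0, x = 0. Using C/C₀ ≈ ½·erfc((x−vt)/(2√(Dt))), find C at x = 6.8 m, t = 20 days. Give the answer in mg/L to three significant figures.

For a continuous step input, C/C₀ ≈ ½·erfc((x−vt)/(2√(Dt))).
vt = 0.44 × 20 = 8.8 m and 2√(Dt) = 2√(0.067 × 20) = 2.315 m.
Argument (x−vt)/(2√(Dt)) = (6.8 − 8.8)/2.315 = -0.8639; ½·erfc(-0.8639) = 0.8891.
C = 28 × 0.8891 = 24.9 mg/L.

24.9 mg/L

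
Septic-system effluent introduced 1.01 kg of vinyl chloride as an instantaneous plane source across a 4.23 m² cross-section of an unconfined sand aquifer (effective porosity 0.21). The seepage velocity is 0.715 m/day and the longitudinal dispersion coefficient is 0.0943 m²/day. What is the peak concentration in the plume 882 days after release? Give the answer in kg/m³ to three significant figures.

The peak of an instantaneous 1D plume sits at x = vt; there the Gaussian factor is 1 and C_max = M/(n_e·A·√(4πDt)), where n_e·A is the pore area the mass is dissolved in.
√(4πDt) = √(4π × 0.0943 × 882) = 32.33 m, so C_max = 1.01/(0.21 × 4.23 × 32.33) = 0.0352 kg/m³.

0.0352 kg/m³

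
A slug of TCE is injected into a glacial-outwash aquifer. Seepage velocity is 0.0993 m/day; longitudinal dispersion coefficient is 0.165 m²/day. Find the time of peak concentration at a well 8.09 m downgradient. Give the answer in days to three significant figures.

For the 1D instantaneous-source solution, setting ∂C/∂t = 0 at fixed x gives v²t² + 2Dt − x² = 0, so t = (√(D² + v²x²) − D)/v².
√(D² + v²x²) = √(0.165² + 0.0993² × 8.09²) = 0.8201; v² = 0.00986049.
t = (0.8201 − 0.165)/0.00986049 = 66.4 days (vs. the pure-advection estimate x/v = 81.5 d).

66.4 days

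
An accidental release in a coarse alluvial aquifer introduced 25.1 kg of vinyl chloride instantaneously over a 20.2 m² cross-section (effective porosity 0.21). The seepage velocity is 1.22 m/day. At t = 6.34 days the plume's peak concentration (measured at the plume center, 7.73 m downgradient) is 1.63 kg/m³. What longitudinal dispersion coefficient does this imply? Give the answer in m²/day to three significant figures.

0.165 m²/day

At the plume center C_max = M/(n_e·A·√(4πDt)), so D = M²/(4πt·(n_e·A·C_max)²).
n_e·A·C_max = 0.21 × 20.2 × 1.63 = 6.914 kg/m.
D = 25.1²/(4π × 6.34 × 6.914²) = 0.165 m²/day.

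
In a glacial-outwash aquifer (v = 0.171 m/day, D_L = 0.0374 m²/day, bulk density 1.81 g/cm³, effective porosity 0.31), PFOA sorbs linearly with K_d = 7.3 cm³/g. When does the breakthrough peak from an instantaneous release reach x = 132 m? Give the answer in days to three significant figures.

Retardation factor R = 1 + ρ_b·K_d/n = 1 + 1.81 × 7.3/0.31 = 43.62.
Sorption retards both mechanisms: v_R = v/R = 0.003920 m/day, D_R = D/R = 0.0008574 m²/day.
Peak time from v_R²t² + 2D_R t − x² = 0: t = (√(D_R² + v_R²x²) − D_R)/v_R².
√(D_R² + v_R²x²) = √(0.0008574² + 0.003920² × 132²) = 0.5174; v_R² = 1.537e-05.
t = (0.5174 − 0.0008574)/1.537e-05 = 33600 days.

33600 days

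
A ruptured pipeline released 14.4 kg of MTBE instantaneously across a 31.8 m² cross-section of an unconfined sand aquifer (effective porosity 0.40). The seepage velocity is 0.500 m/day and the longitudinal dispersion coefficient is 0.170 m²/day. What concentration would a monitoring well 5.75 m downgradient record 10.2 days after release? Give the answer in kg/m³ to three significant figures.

0.228 kg/m³

For an instantaneous plane source, C(x,t) = M/(n_e·A·√(4πDt)) · exp(−(x−vt)²/(4Dt)), with n_e·A the pore (flow) area.
Plume center vt = 0.500 × 10.2 = 5.1 m, so the well at 5.75 m is 0.65 m downgradient of the peak.
√(4πDt) = 4.668 m, giving peak height M/(n_e·A·√(4πDt)) = 14.4/(0.40 × 31.8 × 4.668) = 0.2425 kg/m³.
(x−vt)²/(4Dt) = (0.65)²/(4 × 0.170 × 10.2) = 0.06091; exp(−0.06091) = 0.9409.
C = 0.2425 × 0.9409 = 0.228 kg/m³.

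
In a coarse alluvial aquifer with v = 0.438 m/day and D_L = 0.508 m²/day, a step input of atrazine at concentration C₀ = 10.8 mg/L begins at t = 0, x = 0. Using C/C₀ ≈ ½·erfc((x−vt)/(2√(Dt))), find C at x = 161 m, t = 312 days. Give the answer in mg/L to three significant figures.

For a continuous step input, C/C₀ ≈ ½·erfc((x−vt)/(2√(Dt))).
vt = 0.438 × 312 = 136.656 m and 2√(Dt) = 2√(0.508 × 312) = 25.18 m.
Argument (x−vt)/(2√(Dt)) = (161 − 136.656)/25.18 = 0.9668; ½·erfc(0.9668) = 0.08577.
C = 10.8 × 0.08577 = 0.926 mg/L.

0.926 mg/L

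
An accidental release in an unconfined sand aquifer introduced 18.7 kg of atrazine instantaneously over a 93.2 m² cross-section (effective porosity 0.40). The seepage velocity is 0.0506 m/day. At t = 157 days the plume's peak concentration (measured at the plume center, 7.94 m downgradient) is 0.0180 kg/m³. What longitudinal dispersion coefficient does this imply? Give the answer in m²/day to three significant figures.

At the plume center C_max = M/(n_e·A·√(4πDt)), so D = M²/(4πt·(n_e·A·C_max)²).
n_e·A·C_max = 0.40 × 93.2 × 0.0180 = 0.6710 kg/m.
D = 18.7²/(4π × 157 × 0.6710²) = 0.394 m²/day.

0.394 m²/day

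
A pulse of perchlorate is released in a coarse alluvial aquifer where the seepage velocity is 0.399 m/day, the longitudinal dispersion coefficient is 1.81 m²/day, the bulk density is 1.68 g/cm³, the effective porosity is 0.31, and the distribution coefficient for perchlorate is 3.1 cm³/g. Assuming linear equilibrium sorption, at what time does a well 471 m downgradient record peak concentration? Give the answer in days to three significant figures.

20800 days

Retardation factor R = 1 + ρ_b·K_d/n = 1 + 1.68 × 3.1/0.31 = 17.80.
Sorption retards both mechanisms: v_R = v/R = 0.02242 m/day, D_R = D/R = 0.1017 m²/day.
Peak time from v_R²t² + 2D_R t − x² = 0: t = (√(D_R² + v_R²x²) − D_R)/v_R².
√(D_R² + v_R²x²) = √(0.1017² + 0.02242² × 471²) = 10.56; v_R² = 0.0005027.
t = (10.56 − 0.1017)/0.0005027 = 20800 days.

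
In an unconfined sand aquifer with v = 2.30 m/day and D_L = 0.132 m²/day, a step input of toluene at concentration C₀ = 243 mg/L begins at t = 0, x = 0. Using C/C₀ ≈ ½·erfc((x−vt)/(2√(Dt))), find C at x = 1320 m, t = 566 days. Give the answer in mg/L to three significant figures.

16.6 mg/L

For a continuous step input, C/C₀ ≈ ½·erfc((x−vt)/(2√(Dt))).
vt = 2.30 × 566 = 1301.8 m and 2√(Dt) = 2√(0.132 × 566) = 17.29 m.
Argument (x−vt)/(2√(Dt)) = (1320 − 1301.8)/17.29 = 1.053; ½·erfc(1.053) = 0.06822.
C = 243 × 0.06822 = 16.6 mg/L.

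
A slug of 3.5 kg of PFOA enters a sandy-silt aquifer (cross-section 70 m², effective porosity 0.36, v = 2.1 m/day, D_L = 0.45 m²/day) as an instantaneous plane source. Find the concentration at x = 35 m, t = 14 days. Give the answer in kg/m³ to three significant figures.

0.00450 kg/m³

For an instantaneous plane source, C(x,t) = M/(n_e·A·√(4πDt)) · exp(−(x−vt)²/(4Dt)), with n_e·A the pore (flow) area.
Plume center vt = 2.1 × 14 = 29.4 m, so the well at 35 m is 5.6 m downgradient of the peak.
√(4πDt) = 8.898 m, giving peak height M/(n_e·A·√(4πDt)) = 3.5/(0.36 × 70 × 8.898) = 0.01561 kg/m³.
(x−vt)²/(4Dt) = (5.6)²/(4 × 0.45 × 14) = 1.244; exp(−1.244) = 0.2882.
C = 0.01561 × 0.2882 = 0.00450 kg/m³.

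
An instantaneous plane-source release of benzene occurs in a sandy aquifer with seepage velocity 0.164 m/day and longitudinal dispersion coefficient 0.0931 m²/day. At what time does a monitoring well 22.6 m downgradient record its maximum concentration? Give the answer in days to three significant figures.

For the 1D instantaneous-source solution, setting ∂C/∂t = 0 at fixed x gives v²t² + 2Dt − x² = 0, so t = (√(D² + v²x²) − D)/v².
√(D² + v²x²) = √(0.0931² + 0.164² × 22.6²) = 3.708; v² = 0.026896.
t = (3.708 − 0.0931)/0.026896 = 134 days (vs. the pure-advection estimate x/v = 138 d).

134 days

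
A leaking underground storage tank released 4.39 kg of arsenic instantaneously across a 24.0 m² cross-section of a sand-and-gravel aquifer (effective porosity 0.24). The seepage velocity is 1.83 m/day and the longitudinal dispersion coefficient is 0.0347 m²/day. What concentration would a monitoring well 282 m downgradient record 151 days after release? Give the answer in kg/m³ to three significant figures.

For an instantaneous plane source, C(x,t) = M/(n_e·A·√(4πDt)) · exp(−(x−vt)²/(4Dt)), with n_e·A the pore (flow) area.
Plume center vt = 1.83 × 151 = 276.33 m, so the well at 282 m is 5.67 m downgradient of the peak.
√(4πDt) = 8.114 m, giving peak height M/(n_e·A·√(4πDt)) = 4.39/(0.24 × 24.0 × 8.114) = 0.09393 kg/m³.
(x−vt)²/(4Dt) = (5.67)²/(4 × 0.0347 × 151) = 1.534; exp(−1.534) = 0.2157.
C = 0.09393 × 0.2157 = 0.0203 kg/m³.

0.0203 kg/m³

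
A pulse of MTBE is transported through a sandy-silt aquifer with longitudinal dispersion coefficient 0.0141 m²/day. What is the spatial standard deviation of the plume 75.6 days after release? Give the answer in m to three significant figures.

1.46 m

Dispersive spreading gives a Gaussian with σ² = 2Dt; advection only shifts the center.
σ = √(2 × 0.0141 × 75.6) = 1.46 m.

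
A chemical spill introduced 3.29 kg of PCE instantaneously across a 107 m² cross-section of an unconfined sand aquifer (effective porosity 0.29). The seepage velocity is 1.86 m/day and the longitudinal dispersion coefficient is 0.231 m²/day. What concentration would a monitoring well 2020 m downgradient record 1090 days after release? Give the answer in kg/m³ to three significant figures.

0.00179 kg/m³

For an instantaneous plane source, C(x,t) = M/(n_e·A·√(4πDt)) · exp(−(x−vt)²/(4Dt)), with n_e·A the pore (flow) area.
Plume center vt = 1.86 × 1090 = 2027.4 m, so the well at 2020 m is 7.4 m upgradient of the peak.
√(4πDt) = 56.25 m, giving peak height M/(n_e·A·√(4πDt)) = 3.29/(0.29 × 107 × 56.25) = 0.001885 kg/m³.
(x−vt)²/(4Dt) = (-7.4)²/(4 × 0.231 × 1090) = 0.05437; exp(−0.05437) = 0.9471.
C = 0.001885 × 0.9471 = 0.00179 kg/m³.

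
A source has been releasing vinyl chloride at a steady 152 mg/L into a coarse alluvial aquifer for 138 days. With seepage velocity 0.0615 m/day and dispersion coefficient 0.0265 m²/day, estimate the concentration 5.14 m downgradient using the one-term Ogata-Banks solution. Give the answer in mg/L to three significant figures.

136 mg/L

For a continuous step input, C/C₀ ≈ ½·erfc((x−vt)/(2√(Dt))).
vt = 0.0615 × 138 = 8.487 m and 2√(Dt) = 2√(0.0265 × 138) = 3.825 m.
Argument (x−vt)/(2√(Dt)) = (5.14 − 8.487)/3.825 = -0.8750; ½·erfc(-0.8750) = 0.8920.
C = 152 × 0.8920 = 136 mg/L.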